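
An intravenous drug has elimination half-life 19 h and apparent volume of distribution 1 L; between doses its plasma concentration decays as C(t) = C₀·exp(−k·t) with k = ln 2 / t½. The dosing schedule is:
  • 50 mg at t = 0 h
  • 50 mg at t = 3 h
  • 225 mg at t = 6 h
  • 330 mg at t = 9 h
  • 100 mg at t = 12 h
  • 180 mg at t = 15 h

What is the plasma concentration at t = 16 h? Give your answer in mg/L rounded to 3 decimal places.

730.834 mg/L

k = ln 2 / 19 = 0.03648 per h
Dose 1 (50 mg at t=0 h): 50·exp(−0.03648·16) = 27.891 mg/L
Dose 2 (50 mg at t=3 h): 50·exp(−0.03648·13) = 31.117 mg/L
Dose 3 (225 mg at t=6 h): 225·exp(−0.03648·10) = 156.223 mg/L
Dose 4 (330 mg at t=9 h): 330·exp(−0.03648·7) = 255.628 mg/L
Dose 5 (100 mg at t=12 h): 100·exp(−0.03648·4) = 86.422 mg/L
Dose 6 (180 mg at t=15 h): 180·exp(−0.03648·1) = 173.552 mg/L
C(16) = 27.891 + 31.117 + 156.223 + 255.628 + 86.422 + 173.552 = 730.834 mg/L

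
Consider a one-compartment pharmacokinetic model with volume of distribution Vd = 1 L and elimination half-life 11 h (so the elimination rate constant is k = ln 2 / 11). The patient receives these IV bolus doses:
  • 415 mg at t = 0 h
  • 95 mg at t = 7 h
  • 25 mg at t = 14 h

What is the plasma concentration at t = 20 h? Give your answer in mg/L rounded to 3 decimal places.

k = ln 2 / 11 = 0.06301 per h
Dose 1 (415 mg at t=0 h): 415·exp(−0.06301·20) = 117.685 mg/L
Dose 2 (95 mg at t=7 h): 95·exp(−0.06301·13) = 41.876 mg/L
Dose 3 (25 mg at t=14 h): 25·exp(−0.06301·6) = 17.129 mg/L
C(20) = 117.685 + 41.876 + 17.129 = 176.690 mg/L

176.690 mg/L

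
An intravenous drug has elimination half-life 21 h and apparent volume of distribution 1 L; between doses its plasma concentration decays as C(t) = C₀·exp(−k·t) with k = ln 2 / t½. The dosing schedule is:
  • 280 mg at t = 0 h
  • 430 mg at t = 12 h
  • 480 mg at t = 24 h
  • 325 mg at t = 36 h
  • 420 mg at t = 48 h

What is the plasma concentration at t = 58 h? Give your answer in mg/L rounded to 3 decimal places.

k = ln 2 / 21 = 0.03301 per h
Dose 1 (280 mg at t=0 h): 280·exp(−0.03301·58) = 41.280 mg/L
Dose 2 (430 mg at t=12 h): 430·exp(−0.03301·46) = 94.204 mg/L
Dose 3 (480 mg at t=24 h): 480·exp(−0.03301·34) = 156.264 mg/L
Dose 4 (325 mg at t=36 h): 325·exp(−0.03301·22) = 157.224 mg/L
Dose 5 (420 mg at t=48 h): 420·exp(−0.03301·10) = 301.927 mg/L
C(58) = 41.280 + 94.204 + 156.264 + 157.224 + 301.927 = 750.899 mg/L

750.899 mg/L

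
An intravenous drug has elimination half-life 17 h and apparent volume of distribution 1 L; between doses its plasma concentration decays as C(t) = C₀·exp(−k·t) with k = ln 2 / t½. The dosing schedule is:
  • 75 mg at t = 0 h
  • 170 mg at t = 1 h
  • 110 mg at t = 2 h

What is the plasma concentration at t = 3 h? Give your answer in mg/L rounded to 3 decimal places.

328.657 mg/L

k = ln 2 / 17 = 0.04077 per h
Dose 1 (75 mg at t=0 h): 75·exp(−0.04077·3) = 66.365 mg/L
Dose 2 (170 mg at t=1 h): 170·exp(−0.04077·2) = 156.687 mg/L
Dose 3 (110 mg at t=2 h): 110·exp(−0.04077·1) = 105.605 mg/L
C(3) = 66.365 + 156.687 + 105.605 = 328.657 mg/L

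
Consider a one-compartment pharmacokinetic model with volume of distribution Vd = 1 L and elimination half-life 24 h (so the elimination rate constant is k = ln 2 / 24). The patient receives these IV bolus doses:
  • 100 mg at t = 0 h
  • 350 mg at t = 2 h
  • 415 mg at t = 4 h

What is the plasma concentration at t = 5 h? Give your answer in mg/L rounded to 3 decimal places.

810.691 mg/L

k = ln 2 / 24 = 0.02888 per h
Dose 1 (100 mg at t=0 h): 100·exp(−0.02888·5) = 86.554 mg/L
Dose 2 (350 mg at t=2 h): 350·exp(−0.02888·3) = 320.951 mg/L
Dose 3 (415 mg at t=4 h): 415·exp(−0.02888·1) = 403.186 mg/L
C(5) = 86.554 + 320.951 + 403.186 = 810.691 mg/L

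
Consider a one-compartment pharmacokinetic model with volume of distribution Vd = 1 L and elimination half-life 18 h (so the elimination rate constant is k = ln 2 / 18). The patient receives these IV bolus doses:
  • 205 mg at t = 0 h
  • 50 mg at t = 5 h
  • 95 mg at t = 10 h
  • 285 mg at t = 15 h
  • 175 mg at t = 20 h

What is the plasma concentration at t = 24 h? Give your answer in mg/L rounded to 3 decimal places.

512.363 mg/L

k = ln 2 / 18 = 0.03851 per h
Dose 1 (205 mg at t=0 h): 205·exp(−0.03851·24) = 81.354 mg/L
Dose 2 (50 mg at t=5 h): 50·exp(−0.03851·19) = 24.056 mg/L
Dose 3 (95 mg at t=10 h): 95·exp(−0.03851·14) = 55.410 mg/L
Dose 4 (285 mg at t=15 h): 285·exp(−0.03851·9) = 201.525 mg/L
Dose 5 (175 mg at t=20 h): 175·exp(−0.03851·4) = 150.018 mg/L
C(24) = 81.354 + 24.056 + 55.410 + 201.525 + 150.018 = 512.363 mg/L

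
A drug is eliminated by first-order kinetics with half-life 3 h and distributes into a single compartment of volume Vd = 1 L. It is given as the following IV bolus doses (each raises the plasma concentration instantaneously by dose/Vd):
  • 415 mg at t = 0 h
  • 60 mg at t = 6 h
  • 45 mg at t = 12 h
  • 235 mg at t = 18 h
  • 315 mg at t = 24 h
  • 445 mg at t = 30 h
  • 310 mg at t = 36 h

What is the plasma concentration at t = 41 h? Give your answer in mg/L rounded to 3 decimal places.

140.149 mg/L

k = ln 2 / 3 = 0.23105 per h
Dose 1 (415 mg at t=0 h): 415·exp(−0.23105·41) = 0.032 mg/L
Dose 2 (60 mg at t=6 h): 60·exp(−0.23105·35) = 0.018 mg/L
Dose 3 (45 mg at t=12 h): 45·exp(−0.23105·29) = 0.055 mg/L
Dose 4 (235 mg at t=18 h): 235·exp(−0.23105·23) = 1.157 mg/L
Dose 5 (315 mg at t=24 h): 315·exp(−0.23105·17) = 6.201 mg/L
Dose 6 (445 mg at t=30 h): 445·exp(−0.23105·11) = 35.042 mg/L
Dose 7 (310 mg at t=36 h): 310·exp(−0.23105·5) = 97.644 mg/L
C(41) = 0.032 + 0.018 + 0.055 + 1.157 + 6.201 + 35.042 + 97.644 = 140.149 mg/L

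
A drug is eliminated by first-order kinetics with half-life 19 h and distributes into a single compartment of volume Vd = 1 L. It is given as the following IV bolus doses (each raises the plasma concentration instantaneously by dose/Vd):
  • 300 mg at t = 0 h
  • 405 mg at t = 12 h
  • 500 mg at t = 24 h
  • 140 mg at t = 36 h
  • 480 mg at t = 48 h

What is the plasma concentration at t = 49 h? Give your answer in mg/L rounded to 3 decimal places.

906.007 mg/L

k = ln 2 / 19 = 0.03648 per h
Dose 1 (300 mg at t=0 h): 300·exp(−0.03648·49) = 50.209 mg/L
Dose 2 (405 mg at t=12 h): 405·exp(−0.03648·37) = 105.012 mg/L
Dose 3 (500 mg at t=24 h): 500·exp(−0.03648·25) = 200.853 mg/L
Dose 4 (140 mg at t=36 h): 140·exp(−0.03648·13) = 87.128 mg/L
Dose 5 (480 mg at t=48 h): 480·exp(−0.03648·1) = 462.804 mg/L
C(49) = 50.209 + 105.012 + 200.853 + 87.128 + 462.804 = 906.007 mg/L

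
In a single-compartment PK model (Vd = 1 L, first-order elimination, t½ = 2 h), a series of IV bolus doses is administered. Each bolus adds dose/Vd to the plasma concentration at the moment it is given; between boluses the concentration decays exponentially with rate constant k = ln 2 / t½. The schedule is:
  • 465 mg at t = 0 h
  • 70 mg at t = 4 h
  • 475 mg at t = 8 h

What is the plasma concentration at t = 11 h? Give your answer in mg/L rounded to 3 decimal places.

k = ln 2 / 2 = 0.34657 per h
Dose 1 (465 mg at t=0 h): 465·exp(−0.34657·11) = 10.275 mg/L
Dose 2 (70 mg at t=4 h): 70·exp(−0.34657·7) = 6.187 mg/L
Dose 3 (475 mg at t=8 h): 475·exp(−0.34657·3) = 167.938 mg/L
C(11) = 10.275 + 6.187 + 167.938 = 184.400 mg/L

184.400 mg/L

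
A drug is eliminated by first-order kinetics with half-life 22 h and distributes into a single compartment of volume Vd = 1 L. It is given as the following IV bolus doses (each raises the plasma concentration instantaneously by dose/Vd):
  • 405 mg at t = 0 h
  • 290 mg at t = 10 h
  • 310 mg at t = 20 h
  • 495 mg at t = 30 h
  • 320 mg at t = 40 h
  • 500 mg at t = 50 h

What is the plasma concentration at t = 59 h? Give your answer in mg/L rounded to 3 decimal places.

k = ln 2 / 22 = 0.03151 per h
Dose 1 (405 mg at t=0 h): 405·exp(−0.03151·59) = 63.117 mg/L
Dose 2 (290 mg at t=10 h): 290·exp(−0.03151·49) = 61.933 mg/L
Dose 3 (310 mg at t=20 h): 310·exp(−0.03151·39) = 90.723 mg/L
Dose 4 (495 mg at t=30 h): 495·exp(−0.03151·29) = 198.515 mg/L
Dose 5 (320 mg at t=40 h): 320·exp(−0.03151·19) = 175.861 mg/L
Dose 6 (500 mg at t=50 h): 500·exp(−0.03151·9) = 376.549 mg/L
C(59) = 63.117 + 61.933 + 90.723 + 198.515 + 175.861 + 376.549 = 966.698 mg/L

966.698 mg/L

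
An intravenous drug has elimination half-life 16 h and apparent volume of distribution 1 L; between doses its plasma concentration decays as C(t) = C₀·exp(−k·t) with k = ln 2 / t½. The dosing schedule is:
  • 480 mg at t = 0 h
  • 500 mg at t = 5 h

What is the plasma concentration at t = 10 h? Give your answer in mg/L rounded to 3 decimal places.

k = ln 2 / 16 = 0.04332 per h
Dose 1 (480 mg at t=0 h): 480·exp(−0.04332·10) = 311.241 mg/L
Dose 2 (500 mg at t=5 h): 500·exp(−0.04332·5) = 402.623 mg/L
C(10) = 311.241 + 402.623 = 713.864 mg/L

713.864 mg/L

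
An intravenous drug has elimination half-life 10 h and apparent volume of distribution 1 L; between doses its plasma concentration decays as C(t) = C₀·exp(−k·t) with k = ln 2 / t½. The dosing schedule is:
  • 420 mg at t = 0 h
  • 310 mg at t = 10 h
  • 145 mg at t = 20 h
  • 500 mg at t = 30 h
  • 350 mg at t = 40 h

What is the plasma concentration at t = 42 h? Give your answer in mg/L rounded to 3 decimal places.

610.474 mg/L

k = ln 2 / 10 = 0.06931 per h
Dose 1 (420 mg at t=0 h): 420·exp(−0.06931·42) = 22.852 mg/L
Dose 2 (310 mg at t=10 h): 310·exp(−0.06931·32) = 33.734 mg/L
Dose 3 (145 mg at t=20 h): 145·exp(−0.06931·22) = 31.557 mg/L
Dose 4 (500 mg at t=30 h): 500·exp(−0.06931·12) = 217.638 mg/L
Dose 5 (350 mg at t=40 h): 350·exp(−0.06931·2) = 304.693 mg/L
C(42) = 22.852 + 33.734 + 31.557 + 217.638 + 304.693 = 610.474 mg/L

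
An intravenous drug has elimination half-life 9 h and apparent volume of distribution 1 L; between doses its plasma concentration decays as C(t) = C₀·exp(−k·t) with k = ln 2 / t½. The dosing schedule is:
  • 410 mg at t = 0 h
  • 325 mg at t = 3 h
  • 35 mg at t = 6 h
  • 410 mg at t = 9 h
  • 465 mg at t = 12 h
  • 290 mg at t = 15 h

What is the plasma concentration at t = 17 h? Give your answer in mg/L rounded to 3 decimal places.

k = ln 2 / 9 = 0.07702 per h
Dose 1 (410 mg at t=0 h): 410·exp(−0.07702·17) = 110.706 mg/L
Dose 2 (325 mg at t=3 h): 325·exp(−0.07702·14) = 110.564 mg/L
Dose 3 (35 mg at t=6 h): 35·exp(−0.07702·11) = 15.002 mg/L
Dose 4 (410 mg at t=9 h): 410·exp(−0.07702·8) = 221.412 mg/L
Dose 5 (465 mg at t=12 h): 465·exp(−0.07702·5) = 316.384 mg/L
Dose 6 (290 mg at t=15 h): 290·exp(−0.07702·2) = 248.601 mg/L
C(17) = 110.706 + 110.564 + 15.002 + 221.412 + 316.384 + 248.601 = 1022.669 mg/L

1022.669 mg/L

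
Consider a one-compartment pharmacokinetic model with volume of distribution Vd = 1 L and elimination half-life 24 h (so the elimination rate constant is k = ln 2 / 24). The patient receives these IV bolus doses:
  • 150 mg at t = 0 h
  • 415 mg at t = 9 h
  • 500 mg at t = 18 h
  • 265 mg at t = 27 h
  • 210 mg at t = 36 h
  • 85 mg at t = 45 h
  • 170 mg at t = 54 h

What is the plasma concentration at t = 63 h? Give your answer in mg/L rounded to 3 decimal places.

k = ln 2 / 24 = 0.02888 per h
Dose 1 (150 mg at t=0 h): 150·exp(−0.02888·63) = 24.316 mg/L
Dose 2 (415 mg at t=9 h): 415·exp(−0.02888·54) = 87.243 mg/L
Dose 3 (500 mg at t=18 h): 500·exp(−0.02888·45) = 136.313 mg/L
Dose 4 (265 mg at t=27 h): 265·exp(−0.02888·36) = 93.692 mg/L
Dose 5 (210 mg at t=36 h): 210·exp(−0.02888·27) = 96.285 mg/L
Dose 6 (85 mg at t=45 h): 85·exp(−0.02888·18) = 50.541 mg/L
Dose 7 (170 mg at t=54 h): 170·exp(−0.02888·9) = 131.088 mg/L
C(63) = 24.316 + 87.243 + 136.313 + 93.692 + 96.285 + 50.541 + 131.088 = 619.479 mg/L

619.479 mg/L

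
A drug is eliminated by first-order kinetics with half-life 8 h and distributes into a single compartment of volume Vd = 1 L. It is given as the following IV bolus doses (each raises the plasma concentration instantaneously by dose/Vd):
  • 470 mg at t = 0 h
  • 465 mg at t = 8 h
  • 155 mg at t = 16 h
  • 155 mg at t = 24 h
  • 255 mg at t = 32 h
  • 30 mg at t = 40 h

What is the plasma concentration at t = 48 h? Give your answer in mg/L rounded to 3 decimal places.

k = ln 2 / 8 = 0.08664 per h
Dose 1 (470 mg at t=0 h): 470·exp(−0.08664·48) = 7.344 mg/L
Dose 2 (465 mg at t=8 h): 465·exp(−0.08664·40) = 14.531 mg/L
Dose 3 (155 mg at t=16 h): 155·exp(−0.08664·32) = 9.688 mg/L
Dose 4 (155 mg at t=24 h): 155·exp(−0.08664·24) = 19.375 mg/L
Dose 5 (255 mg at t=32 h): 255·exp(−0.08664·16) = 63.750 mg/L
Dose 6 (30 mg at t=40 h): 30·exp(−0.08664·8) = 15.000 mg/L
C(48) = 7.344 + 14.531 + 9.688 + 19.375 + 63.750 + 15.000 = 129.688 mg/L

129.688 mg/L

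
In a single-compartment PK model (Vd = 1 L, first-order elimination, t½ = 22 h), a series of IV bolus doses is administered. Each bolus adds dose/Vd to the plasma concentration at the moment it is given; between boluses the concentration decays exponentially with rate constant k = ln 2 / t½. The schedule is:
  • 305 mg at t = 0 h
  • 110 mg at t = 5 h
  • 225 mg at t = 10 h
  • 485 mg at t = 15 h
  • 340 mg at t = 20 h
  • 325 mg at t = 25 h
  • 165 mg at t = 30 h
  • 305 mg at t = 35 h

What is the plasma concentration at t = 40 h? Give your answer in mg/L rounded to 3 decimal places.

1195.679 mg/L

k = ln 2 / 22 = 0.03151 per h
Dose 1 (305 mg at t=0 h): 305·exp(−0.03151·40) = 86.491 mg/L
Dose 2 (110 mg at t=5 h): 110·exp(−0.03151·35) = 36.516 mg/L
Dose 3 (225 mg at t=10 h): 225·exp(−0.03151·30) = 87.435 mg/L
Dose 4 (485 mg at t=15 h): 485·exp(−0.03151·25) = 220.629 mg/L
Dose 5 (340 mg at t=20 h): 340·exp(−0.03151·20) = 181.057 mg/L
Dose 6 (325 mg at t=25 h): 325·exp(−0.03151·15) = 202.598 mg/L
Dose 7 (165 mg at t=30 h): 165·exp(−0.03151·10) = 120.407 mg/L
Dose 8 (305 mg at t=35 h): 305·exp(−0.03151·5) = 260.546 mg/L
C(40) = 86.491 + 36.516 + 87.435 + 220.629 + 181.057 + 202.598 + 120.407 + 260.546 = 1195.679 mg/L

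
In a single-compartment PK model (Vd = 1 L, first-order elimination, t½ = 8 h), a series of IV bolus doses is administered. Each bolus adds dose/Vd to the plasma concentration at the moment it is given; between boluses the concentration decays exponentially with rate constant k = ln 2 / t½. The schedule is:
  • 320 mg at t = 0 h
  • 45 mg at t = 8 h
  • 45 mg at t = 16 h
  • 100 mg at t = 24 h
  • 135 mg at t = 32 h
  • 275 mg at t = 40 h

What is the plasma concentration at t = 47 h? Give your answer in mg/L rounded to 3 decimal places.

210.434 mg/L

k = ln 2 / 8 = 0.08664 per h
Dose 1 (320 mg at t=0 h): 320·exp(−0.08664·47) = 5.453 mg/L
Dose 2 (45 mg at t=8 h): 45·exp(−0.08664·39) = 1.534 mg/L
Dose 3 (45 mg at t=16 h): 45·exp(−0.08664·31) = 3.067 mg/L
Dose 4 (100 mg at t=24 h): 100·exp(−0.08664·23) = 13.631 mg/L
Dose 5 (135 mg at t=32 h): 135·exp(−0.08664·15) = 36.805 mg/L
Dose 6 (275 mg at t=40 h): 275·exp(−0.08664·7) = 149.945 mg/L
C(47) = 5.453 + 1.534 + 3.067 + 13.631 + 36.805 + 149.945 = 210.434 mg/L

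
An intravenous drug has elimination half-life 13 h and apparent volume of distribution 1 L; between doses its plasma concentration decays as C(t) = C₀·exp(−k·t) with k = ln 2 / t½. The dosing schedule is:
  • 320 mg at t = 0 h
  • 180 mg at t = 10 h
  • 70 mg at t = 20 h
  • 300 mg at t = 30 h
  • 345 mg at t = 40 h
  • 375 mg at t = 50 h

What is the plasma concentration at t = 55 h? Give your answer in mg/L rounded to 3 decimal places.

565.616 mg/L

k = ln 2 / 13 = 0.05332 per h
Dose 1 (320 mg at t=0 h): 320·exp(−0.05332·55) = 17.044 mg/L
Dose 2 (180 mg at t=10 h): 180·exp(−0.05332·45) = 16.340 mg/L
Dose 3 (70 mg at t=20 h): 70·exp(−0.05332·35) = 10.830 mg/L
Dose 4 (300 mg at t=30 h): 300·exp(−0.05332·25) = 79.107 mg/L
Dose 5 (345 mg at t=40 h): 345·exp(−0.05332·15) = 155.052 mg/L
Dose 6 (375 mg at t=50 h): 375·exp(−0.05332·5) = 287.244 mg/L
C(55) = 17.044 + 16.340 + 10.830 + 79.107 + 155.052 + 287.244 = 565.616 mg/L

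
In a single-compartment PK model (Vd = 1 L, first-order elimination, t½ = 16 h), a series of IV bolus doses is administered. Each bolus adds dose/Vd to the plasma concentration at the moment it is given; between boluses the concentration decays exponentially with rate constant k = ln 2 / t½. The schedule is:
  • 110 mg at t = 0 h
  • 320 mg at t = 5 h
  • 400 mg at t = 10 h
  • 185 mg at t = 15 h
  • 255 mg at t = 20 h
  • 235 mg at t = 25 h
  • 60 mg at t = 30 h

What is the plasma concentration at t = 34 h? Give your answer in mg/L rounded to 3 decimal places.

k = ln 2 / 16 = 0.04332 per h
Dose 1 (110 mg at t=0 h): 110·exp(−0.04332·34) = 25.218 mg/L
Dose 2 (320 mg at t=5 h): 320·exp(−0.04332·29) = 91.103 mg/L
Dose 3 (400 mg at t=10 h): 400·exp(−0.04332·24) = 141.421 mg/L
Dose 4 (185 mg at t=15 h): 185·exp(−0.04332·19) = 81.227 mg/L
Dose 5 (255 mg at t=20 h): 255·exp(−0.04332·14) = 139.040 mg/L
Dose 6 (235 mg at t=25 h): 235·exp(−0.04332·9) = 159.125 mg/L
Dose 7 (60 mg at t=30 h): 60·exp(−0.04332·4) = 50.454 mg/L
C(34) = 25.218 + 91.103 + 141.421 + 81.227 + 139.040 + 159.125 + 50.454 = 687.587 mg/L

687.587 mg/L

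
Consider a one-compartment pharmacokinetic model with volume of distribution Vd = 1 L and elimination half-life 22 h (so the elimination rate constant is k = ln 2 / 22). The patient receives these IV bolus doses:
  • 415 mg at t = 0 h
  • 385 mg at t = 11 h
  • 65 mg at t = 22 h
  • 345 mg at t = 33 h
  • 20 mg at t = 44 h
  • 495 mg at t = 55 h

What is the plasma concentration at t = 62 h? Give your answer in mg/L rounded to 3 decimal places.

701.207 mg/L

k = ln 2 / 22 = 0.03151 per h
Dose 1 (415 mg at t=0 h): 415·exp(−0.03151·62) = 58.842 mg/L
Dose 2 (385 mg at t=11 h): 385·exp(−0.03151·51) = 77.200 mg/L
Dose 3 (65 mg at t=22 h): 65·exp(−0.03151·40) = 18.433 mg/L
Dose 4 (345 mg at t=33 h): 345·exp(−0.03151·29) = 138.359 mg/L
Dose 5 (20 mg at t=44 h): 20·exp(−0.03151·18) = 11.343 mg/L
Dose 6 (495 mg at t=55 h): 495·exp(−0.03151·7) = 397.030 mg/L
C(62) = 58.842 + 77.200 + 18.433 + 138.359 + 11.343 + 397.030 = 701.207 mg/L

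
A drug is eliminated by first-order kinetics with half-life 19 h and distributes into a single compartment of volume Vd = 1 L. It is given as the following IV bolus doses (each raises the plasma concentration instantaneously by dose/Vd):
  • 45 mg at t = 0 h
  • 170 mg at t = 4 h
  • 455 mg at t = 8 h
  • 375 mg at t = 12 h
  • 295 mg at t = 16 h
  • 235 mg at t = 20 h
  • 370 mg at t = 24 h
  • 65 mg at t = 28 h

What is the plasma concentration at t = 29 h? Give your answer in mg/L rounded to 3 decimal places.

k = ln 2 / 19 = 0.03648 per h
Dose 1 (45 mg at t=0 h): 45·exp(−0.03648·29) = 15.622 mg/L
Dose 2 (170 mg at t=4 h): 170·exp(−0.03648·25) = 68.290 mg/L
Dose 3 (455 mg at t=8 h): 455·exp(−0.03648·21) = 211.492 mg/L
Dose 4 (375 mg at t=12 h): 375·exp(−0.03648·17) = 201.692 mg/L
Dose 5 (295 mg at t=16 h): 295·exp(−0.03648·13) = 183.592 mg/L
Dose 6 (235 mg at t=20 h): 235·exp(−0.03648·9) = 169.229 mg/L
Dose 7 (370 mg at t=24 h): 370·exp(−0.03648·5) = 308.307 mg/L
Dose 8 (65 mg at t=28 h): 65·exp(−0.03648·1) = 62.671 mg/L
C(29) = 15.622 + 68.290 + 211.492 + 201.692 + 183.592 + 169.229 + 308.307 + 62.671 = 1220.896 mg/L

1220.896 mg/L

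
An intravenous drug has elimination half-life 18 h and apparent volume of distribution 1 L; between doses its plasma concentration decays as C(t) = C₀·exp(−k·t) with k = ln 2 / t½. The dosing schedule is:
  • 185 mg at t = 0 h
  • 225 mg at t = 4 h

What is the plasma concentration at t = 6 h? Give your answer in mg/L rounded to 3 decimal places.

k = ln 2 / 18 = 0.03851 per h
Dose 1 (185 mg at t=0 h): 185·exp(−0.03851·6) = 146.835 mg/L
Dose 2 (225 mg at t=4 h): 225·exp(−0.03851·2) = 208.322 mg/L
C(6) = 146.835 + 208.322 = 355.156 mg/L

355.156 mg/L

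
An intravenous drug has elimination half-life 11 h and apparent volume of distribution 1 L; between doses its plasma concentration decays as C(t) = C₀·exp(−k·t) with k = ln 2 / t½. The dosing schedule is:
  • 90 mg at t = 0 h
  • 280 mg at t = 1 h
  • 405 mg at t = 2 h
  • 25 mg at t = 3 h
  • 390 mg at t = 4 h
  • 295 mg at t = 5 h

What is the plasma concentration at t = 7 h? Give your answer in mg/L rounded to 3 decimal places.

k = ln 2 / 11 = 0.06301 per h
Dose 1 (90 mg at t=0 h): 90·exp(−0.06301·7) = 57.900 mg/L
Dose 2 (280 mg at t=1 h): 280·exp(−0.06301·6) = 191.849 mg/L
Dose 3 (405 mg at t=2 h): 405·exp(−0.06301·5) = 295.545 mg/L
Dose 4 (25 mg at t=3 h): 25·exp(−0.06301·4) = 19.430 mg/L
Dose 5 (390 mg at t=4 h): 390·exp(−0.06301·3) = 322.824 mg/L
Dose 6 (295 mg at t=5 h): 295·exp(−0.06301·2) = 260.069 mg/L
C(7) = 57.900 + 191.849 + 295.545 + 19.430 + 322.824 + 260.069 = 1147.617 mg/L

1147.617 mg/L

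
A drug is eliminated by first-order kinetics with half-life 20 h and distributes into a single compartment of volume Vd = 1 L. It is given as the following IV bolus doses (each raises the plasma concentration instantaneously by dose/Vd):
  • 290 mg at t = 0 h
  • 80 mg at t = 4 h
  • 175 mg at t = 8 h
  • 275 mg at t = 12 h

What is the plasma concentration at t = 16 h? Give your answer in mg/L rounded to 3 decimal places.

k = ln 2 / 20 = 0.03466 per h
Dose 1 (290 mg at t=0 h): 290·exp(−0.03466·16) = 166.561 mg/L
Dose 2 (80 mg at t=4 h): 80·exp(−0.03466·12) = 52.780 mg/L
Dose 3 (175 mg at t=8 h): 175·exp(−0.03466·8) = 132.625 mg/L
Dose 4 (275 mg at t=12 h): 275·exp(−0.03466·4) = 239.401 mg/L
C(16) = 166.561 + 52.780 + 132.625 + 239.401 = 591.368 mg/L

591.368 mg/L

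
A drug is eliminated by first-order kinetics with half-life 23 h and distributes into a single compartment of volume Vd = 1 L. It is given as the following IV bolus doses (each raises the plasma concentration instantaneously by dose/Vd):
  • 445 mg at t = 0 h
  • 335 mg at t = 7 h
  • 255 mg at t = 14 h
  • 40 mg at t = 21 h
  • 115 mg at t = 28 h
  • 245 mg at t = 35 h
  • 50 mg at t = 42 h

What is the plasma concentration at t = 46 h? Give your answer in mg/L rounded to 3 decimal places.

617.755 mg/L

k = ln 2 / 23 = 0.03014 per h
Dose 1 (445 mg at t=0 h): 445·exp(−0.03014·46) = 111.250 mg/L
Dose 2 (335 mg at t=7 h): 335·exp(−0.03014·39) = 103.420 mg/L
Dose 3 (255 mg at t=14 h): 255·exp(−0.03014·32) = 97.211 mg/L
Dose 4 (40 mg at t=21 h): 40·exp(−0.03014·25) = 18.830 mg/L
Dose 5 (115 mg at t=28 h): 115·exp(−0.03014·18) = 66.851 mg/L
Dose 6 (245 mg at t=35 h): 245·exp(−0.03014·11) = 175.871 mg/L
Dose 7 (50 mg at t=42 h): 50·exp(−0.03014·4) = 44.322 mg/L
C(46) = 111.250 + 103.420 + 97.211 + 18.830 + 66.851 + 175.871 + 44.322 = 617.755 mg/L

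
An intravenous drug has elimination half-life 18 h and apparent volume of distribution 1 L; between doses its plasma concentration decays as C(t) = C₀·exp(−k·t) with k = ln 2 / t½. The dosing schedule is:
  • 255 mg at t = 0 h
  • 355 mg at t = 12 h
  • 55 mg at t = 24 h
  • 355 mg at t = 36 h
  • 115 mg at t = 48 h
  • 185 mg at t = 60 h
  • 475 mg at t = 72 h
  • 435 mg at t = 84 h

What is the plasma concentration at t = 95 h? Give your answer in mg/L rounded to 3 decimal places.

k = ln 2 / 18 = 0.03851 per h
Dose 1 (255 mg at t=0 h): 255·exp(−0.03851·95) = 6.573 mg/L
Dose 2 (355 mg at t=12 h): 355·exp(−0.03851·83) = 14.526 mg/L
Dose 3 (55 mg at t=24 h): 55·exp(−0.03851·71) = 3.572 mg/L
Dose 4 (355 mg at t=36 h): 355·exp(−0.03851·59) = 36.603 mg/L
Dose 5 (115 mg at t=48 h): 115·exp(−0.03851·47) = 18.822 mg/L
Dose 6 (185 mg at t=60 h): 185·exp(−0.03851·35) = 48.066 mg/L
Dose 7 (475 mg at t=72 h): 475·exp(−0.03851·23) = 195.904 mg/L
Dose 8 (435 mg at t=84 h): 435·exp(−0.03851·11) = 284.791 mg/L
C(95) = 6.573 + 14.526 + 3.572 + 36.603 + 18.822 + 48.066 + 195.904 + 284.791 = 608.858 mg/L

608.858 mg/L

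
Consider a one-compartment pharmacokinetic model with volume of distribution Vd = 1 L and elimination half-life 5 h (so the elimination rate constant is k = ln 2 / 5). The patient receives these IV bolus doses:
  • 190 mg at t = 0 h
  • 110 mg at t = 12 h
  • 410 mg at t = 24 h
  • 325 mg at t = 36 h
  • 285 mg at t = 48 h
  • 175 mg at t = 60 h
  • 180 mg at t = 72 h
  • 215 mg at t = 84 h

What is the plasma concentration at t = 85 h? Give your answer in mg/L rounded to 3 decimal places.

k = ln 2 / 5 = 0.13863 per h
Dose 1 (190 mg at t=0 h): 190·exp(−0.13863·85) = 0.001 mg/L
Dose 2 (110 mg at t=12 h): 110·exp(−0.13863·73) = 0.004 mg/L
Dose 3 (410 mg at t=24 h): 410·exp(−0.13863·61) = 0.087 mg/L
Dose 4 (325 mg at t=36 h): 325·exp(−0.13863·49) = 0.365 mg/L
Dose 5 (285 mg at t=48 h): 285·exp(−0.13863·37) = 1.687 mg/L
Dose 6 (175 mg at t=60 h): 175·exp(−0.13863·25) = 5.469 mg/L
Dose 7 (180 mg at t=72 h): 180·exp(−0.13863·13) = 29.689 mg/L
Dose 8 (215 mg at t=84 h): 215·exp(−0.13863·1) = 187.168 mg/L
C(85) = 0.001 + 0.004 + 0.087 + 0.365 + 1.687 + 5.469 + 29.689 + 187.168 = 224.471 mg/L

224.471 mg/L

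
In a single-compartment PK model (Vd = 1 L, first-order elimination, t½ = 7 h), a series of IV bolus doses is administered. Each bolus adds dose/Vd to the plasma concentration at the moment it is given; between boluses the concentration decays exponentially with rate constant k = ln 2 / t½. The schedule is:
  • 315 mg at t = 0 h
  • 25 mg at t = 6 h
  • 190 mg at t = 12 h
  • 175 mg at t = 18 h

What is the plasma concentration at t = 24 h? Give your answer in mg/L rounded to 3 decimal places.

k = ln 2 / 7 = 0.09902 per h
Dose 1 (315 mg at t=0 h): 315·exp(−0.09902·24) = 29.256 mg/L
Dose 2 (25 mg at t=6 h): 25·exp(−0.09902·18) = 4.206 mg/L
Dose 3 (190 mg at t=12 h): 190·exp(−0.09902·12) = 57.903 mg/L
Dose 4 (175 mg at t=18 h): 175·exp(−0.09902·6) = 96.608 mg/L
C(24) = 29.256 + 4.206 + 57.903 + 96.608 = 187.972 mg/L

187.972 mg/L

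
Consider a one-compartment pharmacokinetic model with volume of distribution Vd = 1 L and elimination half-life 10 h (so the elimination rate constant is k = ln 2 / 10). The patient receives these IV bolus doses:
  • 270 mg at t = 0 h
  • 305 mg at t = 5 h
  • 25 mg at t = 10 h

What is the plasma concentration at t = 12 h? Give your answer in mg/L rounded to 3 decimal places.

327.038 mg/L

k = ln 2 / 10 = 0.06931 per h
Dose 1 (270 mg at t=0 h): 270·exp(−0.06931·12) = 117.524 mg/L
Dose 2 (305 mg at t=5 h): 305·exp(−0.06931·7) = 187.750 mg/L
Dose 3 (25 mg at t=10 h): 25·exp(−0.06931·2) = 21.764 mg/L
C(12) = 117.524 + 187.750 + 21.764 = 327.038 mg/L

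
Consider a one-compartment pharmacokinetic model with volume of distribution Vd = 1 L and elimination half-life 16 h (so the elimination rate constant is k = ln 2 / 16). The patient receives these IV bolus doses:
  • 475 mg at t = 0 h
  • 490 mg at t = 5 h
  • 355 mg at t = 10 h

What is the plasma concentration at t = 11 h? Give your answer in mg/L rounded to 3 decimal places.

1012.732 mg/L

k = ln 2 / 16 = 0.04332 per h
Dose 1 (475 mg at t=0 h): 475·exp(−0.04332·11) = 294.941 mg/L
Dose 2 (490 mg at t=5 h): 490·exp(−0.04332·6) = 377.842 mg/L
Dose 3 (355 mg at t=10 h): 355·exp(−0.04332·1) = 339.949 mg/L
C(11) = 294.941 + 377.842 + 339.949 = 1012.732 mg/L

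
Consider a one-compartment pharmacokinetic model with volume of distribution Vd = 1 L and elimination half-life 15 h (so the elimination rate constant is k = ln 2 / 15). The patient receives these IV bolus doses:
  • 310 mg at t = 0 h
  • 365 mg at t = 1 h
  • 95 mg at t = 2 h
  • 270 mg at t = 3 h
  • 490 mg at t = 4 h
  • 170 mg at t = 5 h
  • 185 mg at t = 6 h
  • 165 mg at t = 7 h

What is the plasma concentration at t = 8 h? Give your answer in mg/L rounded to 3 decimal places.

k = ln 2 / 15 = 0.04621 per h
Dose 1 (310 mg at t=0 h): 310·exp(−0.04621·8) = 214.196 mg/L
Dose 2 (365 mg at t=1 h): 365·exp(−0.04621·7) = 264.127 mg/L
Dose 3 (95 mg at t=2 h): 95·exp(−0.04621·6) = 71.997 mg/L
Dose 4 (270 mg at t=3 h): 270·exp(−0.04621·5) = 214.299 mg/L
Dose 5 (490 mg at t=4 h): 490·exp(−0.04621·4) = 407.307 mg/L
Dose 6 (170 mg at t=5 h): 170·exp(−0.04621·3) = 147.994 mg/L
Dose 7 (185 mg at t=6 h): 185·exp(−0.04621·2) = 168.669 mg/L
Dose 8 (165 mg at t=7 h): 165·exp(−0.04621·1) = 157.549 mg/L
C(8) = 214.196 + 264.127 + 71.997 + 214.299 + 407.307 + 147.994 + 168.669 + 157.549 = 1646.137 mg/L

1646.137 mg/L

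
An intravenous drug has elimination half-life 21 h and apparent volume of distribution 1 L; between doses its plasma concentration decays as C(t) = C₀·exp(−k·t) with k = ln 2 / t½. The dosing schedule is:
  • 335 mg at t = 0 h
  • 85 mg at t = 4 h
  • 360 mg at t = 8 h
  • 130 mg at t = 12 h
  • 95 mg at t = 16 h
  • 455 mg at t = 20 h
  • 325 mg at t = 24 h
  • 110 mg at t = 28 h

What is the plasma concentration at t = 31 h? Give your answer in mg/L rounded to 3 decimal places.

k = ln 2 / 21 = 0.03301 per h
Dose 1 (335 mg at t=0 h): 335·exp(−0.03301·31) = 120.411 mg/L
Dose 2 (85 mg at t=4 h): 85·exp(−0.03301·27) = 34.864 mg/L
Dose 3 (360 mg at t=8 h): 360·exp(−0.03301·23) = 168.501 mg/L
Dose 4 (130 mg at t=12 h): 130·exp(−0.03301·19) = 69.436 mg/L
Dose 5 (95 mg at t=16 h): 95·exp(−0.03301·15) = 57.903 mg/L
Dose 6 (455 mg at t=20 h): 455·exp(−0.03301·11) = 316.467 mg/L
Dose 7 (325 mg at t=24 h): 325·exp(−0.03301·7) = 257.953 mg/L
Dose 8 (110 mg at t=28 h): 110·exp(−0.03301·3) = 99.630 mg/L
C(31) = 120.411 + 34.864 + 168.501 + 69.436 + 57.903 + 316.467 + 257.953 + 99.630 = 1125.165 mg/L

1125.165 mg/L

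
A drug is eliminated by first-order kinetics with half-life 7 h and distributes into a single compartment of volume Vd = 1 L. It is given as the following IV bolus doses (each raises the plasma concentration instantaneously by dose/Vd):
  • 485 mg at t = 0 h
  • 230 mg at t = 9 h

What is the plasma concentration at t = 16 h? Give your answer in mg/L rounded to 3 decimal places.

214.466 mg/L

k = ln 2 / 7 = 0.09902 per h
Dose 1 (485 mg at t=0 h): 485·exp(−0.09902·16) = 99.466 mg/L
Dose 2 (230 mg at t=9 h): 230·exp(−0.09902·7) = 115.000 mg/L
C(16) = 99.466 + 115.000 = 214.466 mg/L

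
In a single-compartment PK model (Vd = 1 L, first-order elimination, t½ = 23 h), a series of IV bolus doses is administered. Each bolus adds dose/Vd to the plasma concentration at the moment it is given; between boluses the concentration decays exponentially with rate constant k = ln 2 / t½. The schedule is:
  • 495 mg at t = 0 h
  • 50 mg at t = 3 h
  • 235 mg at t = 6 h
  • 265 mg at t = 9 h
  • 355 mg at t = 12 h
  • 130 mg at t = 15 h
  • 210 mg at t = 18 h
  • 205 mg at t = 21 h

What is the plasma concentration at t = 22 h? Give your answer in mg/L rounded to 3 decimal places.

k = ln 2 / 23 = 0.03014 per h
Dose 1 (495 mg at t=0 h): 495·exp(−0.03014·22) = 255.072 mg/L
Dose 2 (50 mg at t=3 h): 50·exp(−0.03014·19) = 28.203 mg/L
Dose 3 (235 mg at t=6 h): 235·exp(−0.03014·16) = 145.096 mg/L
Dose 4 (265 mg at t=9 h): 265·exp(−0.03014·13) = 179.101 mg/L
Dose 5 (355 mg at t=12 h): 355·exp(−0.03014·10) = 262.631 mg/L
Dose 6 (130 mg at t=15 h): 130·exp(−0.03014·7) = 105.275 mg/L
Dose 7 (210 mg at t=18 h): 210·exp(−0.03014·4) = 186.151 mg/L
Dose 8 (205 mg at t=21 h): 205·exp(−0.03014·1) = 198.914 mg/L
C(22) = 255.072 + 28.203 + 145.096 + 179.101 + 262.631 + 105.275 + 186.151 + 198.914 = 1360.444 mg/L

1360.444 mg/L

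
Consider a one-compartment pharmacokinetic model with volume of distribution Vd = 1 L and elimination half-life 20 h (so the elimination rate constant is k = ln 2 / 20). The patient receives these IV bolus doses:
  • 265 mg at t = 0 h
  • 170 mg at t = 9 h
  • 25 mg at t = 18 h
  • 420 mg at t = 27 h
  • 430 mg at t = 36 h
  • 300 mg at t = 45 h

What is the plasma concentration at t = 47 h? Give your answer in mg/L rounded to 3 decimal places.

k = ln 2 / 20 = 0.03466 per h
Dose 1 (265 mg at t=0 h): 265·exp(−0.03466·47) = 51.979 mg/L
Dose 2 (170 mg at t=9 h): 170·exp(−0.03466·38) = 45.550 mg/L
Dose 3 (25 mg at t=18 h): 25·exp(−0.03466·29) = 9.151 mg/L
Dose 4 (420 mg at t=27 h): 420·exp(−0.03466·20) = 210.000 mg/L
Dose 5 (430 mg at t=36 h): 430·exp(−0.03466·11) = 293.699 mg/L
Dose 6 (300 mg at t=45 h): 300·exp(−0.03466·2) = 279.910 mg/L
C(47) = 51.979 + 45.550 + 9.151 + 210.000 + 293.699 + 279.910 = 890.288 mg/L

890.288 mg/L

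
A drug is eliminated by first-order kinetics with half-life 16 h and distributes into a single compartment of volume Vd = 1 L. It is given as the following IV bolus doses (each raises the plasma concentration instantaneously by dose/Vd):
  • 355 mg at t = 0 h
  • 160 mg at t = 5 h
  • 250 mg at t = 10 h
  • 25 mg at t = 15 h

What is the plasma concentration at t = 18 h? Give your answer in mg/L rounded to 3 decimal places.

452.601 mg/L

k = ln 2 / 16 = 0.04332 per h
Dose 1 (355 mg at t=0 h): 355·exp(−0.04332·18) = 162.768 mg/L
Dose 2 (160 mg at t=5 h): 160·exp(−0.04332·13) = 91.103 mg/L
Dose 3 (250 mg at t=10 h): 250·exp(−0.04332·8) = 176.777 mg/L
Dose 4 (25 mg at t=15 h): 25·exp(−0.04332·3) = 21.953 mg/L
C(18) = 162.768 + 91.103 + 176.777 + 21.953 = 452.601 mg/L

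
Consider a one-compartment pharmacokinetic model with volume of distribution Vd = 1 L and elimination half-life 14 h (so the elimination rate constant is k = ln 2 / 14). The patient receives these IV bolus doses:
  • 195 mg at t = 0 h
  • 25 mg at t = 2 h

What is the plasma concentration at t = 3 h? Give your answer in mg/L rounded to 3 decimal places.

k = ln 2 / 14 = 0.04951 per h
Dose 1 (195 mg at t=0 h): 195·exp(−0.04951·3) = 168.085 mg/L
Dose 2 (25 mg at t=2 h): 25·exp(−0.04951·1) = 23.792 mg/L
C(3) = 168.085 + 23.792 = 191.877 mg/L

191.877 mg/L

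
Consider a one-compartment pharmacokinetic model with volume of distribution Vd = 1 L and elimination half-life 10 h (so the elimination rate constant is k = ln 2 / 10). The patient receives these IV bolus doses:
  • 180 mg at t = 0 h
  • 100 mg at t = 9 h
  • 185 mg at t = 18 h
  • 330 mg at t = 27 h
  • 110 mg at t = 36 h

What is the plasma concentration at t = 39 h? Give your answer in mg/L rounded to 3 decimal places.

300.699 mg/L

k = ln 2 / 10 = 0.06931 per h
Dose 1 (180 mg at t=0 h): 180·exp(−0.06931·39) = 12.057 mg/L
Dose 2 (100 mg at t=9 h): 100·exp(−0.06931·30) = 12.500 mg/L
Dose 3 (185 mg at t=18 h): 185·exp(−0.06931·21) = 43.153 mg/L
Dose 4 (330 mg at t=27 h): 330·exp(−0.06931·12) = 143.641 mg/L
Dose 5 (110 mg at t=36 h): 110·exp(−0.06931·3) = 89.348 mg/L
C(39) = 12.057 + 12.500 + 43.153 + 143.641 + 89.348 = 300.699 mg/L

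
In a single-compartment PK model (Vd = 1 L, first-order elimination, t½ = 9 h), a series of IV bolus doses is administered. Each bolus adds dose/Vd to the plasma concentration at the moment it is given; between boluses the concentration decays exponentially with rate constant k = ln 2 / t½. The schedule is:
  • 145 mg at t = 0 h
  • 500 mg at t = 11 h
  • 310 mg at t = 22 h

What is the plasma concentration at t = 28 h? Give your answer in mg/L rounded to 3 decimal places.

k = ln 2 / 9 = 0.07702 per h
Dose 1 (145 mg at t=0 h): 145·exp(−0.07702·28) = 16.781 mg/L
Dose 2 (500 mg at t=11 h): 500·exp(−0.07702·17) = 135.007 mg/L
Dose 3 (310 mg at t=22 h): 310·exp(−0.07702·6) = 195.288 mg/L
C(28) = 16.781 + 135.007 + 195.288 = 347.077 mg/L

347.077 mg/L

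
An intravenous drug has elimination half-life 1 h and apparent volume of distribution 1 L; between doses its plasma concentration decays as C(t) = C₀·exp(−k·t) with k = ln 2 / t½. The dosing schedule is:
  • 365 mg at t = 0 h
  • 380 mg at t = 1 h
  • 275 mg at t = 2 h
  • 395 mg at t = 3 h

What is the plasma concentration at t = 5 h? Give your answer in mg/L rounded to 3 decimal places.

168.281 mg/L

k = ln 2 / 1 = 0.69315 per h
Dose 1 (365 mg at t=0 h): 365·exp(−0.69315·5) = 11.406 mg/L
Dose 2 (380 mg at t=1 h): 380·exp(−0.69315·4) = 23.750 mg/L
Dose 3 (275 mg at t=2 h): 275·exp(−0.69315·3) = 34.375 mg/L
Dose 4 (395 mg at t=3 h): 395·exp(−0.69315·2) = 98.750 mg/L
C(5) = 11.406 + 23.750 + 34.375 + 98.750 = 168.281 mg/L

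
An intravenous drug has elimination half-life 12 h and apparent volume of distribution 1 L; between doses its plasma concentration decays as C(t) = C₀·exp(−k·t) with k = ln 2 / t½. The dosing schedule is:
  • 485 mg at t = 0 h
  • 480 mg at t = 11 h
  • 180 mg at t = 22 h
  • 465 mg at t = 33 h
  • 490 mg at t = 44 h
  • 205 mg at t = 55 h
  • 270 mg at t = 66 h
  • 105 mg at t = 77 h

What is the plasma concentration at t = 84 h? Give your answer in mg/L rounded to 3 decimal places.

292.865 mg/L

k = ln 2 / 12 = 0.05776 per h
Dose 1 (485 mg at t=0 h): 485·exp(−0.05776·84) = 3.789 mg/L
Dose 2 (480 mg at t=11 h): 480·exp(−0.05776·73) = 7.079 mg/L
Dose 3 (180 mg at t=22 h): 180·exp(−0.05776·62) = 5.011 mg/L
Dose 4 (465 mg at t=33 h): 465·exp(−0.05776·51) = 24.439 mg/L
Dose 5 (490 mg at t=44 h): 490·exp(−0.05776·40) = 48.614 mg/L
Dose 6 (205 mg at t=55 h): 205·exp(−0.05776·29) = 38.394 mg/L
Dose 7 (270 mg at t=66 h): 270·exp(−0.05776·18) = 95.459 mg/L
Dose 8 (105 mg at t=77 h): 105·exp(−0.05776·7) = 70.079 mg/L
C(84) = 3.789 + 7.079 + 5.011 + 24.439 + 48.614 + 38.394 + 95.459 + 70.079 = 292.865 mg/L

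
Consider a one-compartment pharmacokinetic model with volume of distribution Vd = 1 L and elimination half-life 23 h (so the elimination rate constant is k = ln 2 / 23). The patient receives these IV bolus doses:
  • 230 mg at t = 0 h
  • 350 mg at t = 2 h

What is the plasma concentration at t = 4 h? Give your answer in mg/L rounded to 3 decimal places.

k = ln 2 / 23 = 0.03014 per h
Dose 1 (230 mg at t=0 h): 230·exp(−0.03014·4) = 203.880 mg/L
Dose 2 (350 mg at t=2 h): 350·exp(−0.03014·2) = 329.527 mg/L
C(4) = 203.880 + 329.527 = 533.407 mg/L

533.407 mg/L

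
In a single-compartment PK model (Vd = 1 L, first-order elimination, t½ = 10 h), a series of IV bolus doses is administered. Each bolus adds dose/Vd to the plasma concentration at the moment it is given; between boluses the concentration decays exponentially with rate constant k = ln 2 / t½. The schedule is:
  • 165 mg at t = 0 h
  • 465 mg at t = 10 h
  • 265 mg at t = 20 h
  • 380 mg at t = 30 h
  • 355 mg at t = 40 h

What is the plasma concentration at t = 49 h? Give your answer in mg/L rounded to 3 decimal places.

364.236 mg/L

k = ln 2 / 10 = 0.06931 per h
Dose 1 (165 mg at t=0 h): 165·exp(−0.06931·49) = 5.526 mg/L
Dose 2 (465 mg at t=10 h): 465·exp(−0.06931·39) = 31.148 mg/L
Dose 3 (265 mg at t=20 h): 265·exp(−0.06931·29) = 35.502 mg/L
Dose 4 (380 mg at t=30 h): 380·exp(−0.06931·19) = 101.818 mg/L
Dose 5 (355 mg at t=40 h): 355·exp(−0.06931·9) = 190.240 mg/L
C(49) = 5.526 + 31.148 + 35.502 + 101.818 + 190.240 = 364.236 mg/L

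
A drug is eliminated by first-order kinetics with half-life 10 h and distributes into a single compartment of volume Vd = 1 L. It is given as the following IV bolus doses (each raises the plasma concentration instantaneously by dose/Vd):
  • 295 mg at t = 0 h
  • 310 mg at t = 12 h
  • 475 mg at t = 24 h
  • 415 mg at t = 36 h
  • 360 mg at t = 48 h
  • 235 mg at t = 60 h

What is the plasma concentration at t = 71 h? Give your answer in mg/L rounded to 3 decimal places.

245.032 mg/L

k = ln 2 / 10 = 0.06931 per h
Dose 1 (295 mg at t=0 h): 295·exp(−0.06931·71) = 2.150 mg/L
Dose 2 (310 mg at t=12 h): 310·exp(−0.06931·59) = 5.191 mg/L
Dose 3 (475 mg at t=24 h): 475·exp(−0.06931·47) = 18.275 mg/L
Dose 4 (415 mg at t=36 h): 415·exp(−0.06931·35) = 36.681 mg/L
Dose 5 (360 mg at t=48 h): 360·exp(−0.06931·23) = 73.103 mg/L
Dose 6 (235 mg at t=60 h): 235·exp(−0.06931·11) = 109.631 mg/L
C(71) = 2.150 + 5.191 + 18.275 + 36.681 + 73.103 + 109.631 = 245.032 mg/L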